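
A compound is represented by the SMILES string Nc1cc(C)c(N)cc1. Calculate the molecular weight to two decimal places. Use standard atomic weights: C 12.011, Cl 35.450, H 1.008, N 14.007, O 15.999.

First, the molecular formula is C7H10N2 (counting implicit H from valence).
  C: 7 × 12.011 = 84.077
  H: 10 × 1.008 = 10.080
  N: 2 × 14.007 = 28.014
Sum: 7×12.011 + 10×1.008 + 2×14.007 = 122.171 → 122.17 g/mol.

122.17 g/mol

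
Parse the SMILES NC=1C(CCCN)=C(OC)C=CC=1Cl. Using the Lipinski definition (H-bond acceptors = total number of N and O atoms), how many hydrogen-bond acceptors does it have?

3

N atoms: 2; O atoms: 1.
Lipinski HBA = 2 + 1 = 3.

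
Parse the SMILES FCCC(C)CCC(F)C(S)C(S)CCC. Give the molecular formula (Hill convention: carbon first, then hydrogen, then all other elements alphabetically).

Walk through each heavy atom and fill implicit hydrogens from standard valence (C 4, N 3, O 2, S 2, halogen 1):
  atom 1: F (halogen, monovalent) → 0 H
  atom 2: C, bond orders sum to 2 (valence 4) → 2 H
  atom 3: C, bond orders sum to 2 (valence 4) → 2 H
  atom 4: C, bond orders sum to 3 (valence 4) → 1 H
  atom 5: C, bond orders sum to 1 (valence 4) → 3 H
  atom 6: C, bond orders sum to 2 (valence 4) → 2 H
  atom 7: C, bond orders sum to 2 (valence 4) → 2 H
  atom 8: C, bond orders sum to 3 (valence 4) → 1 H
  atom 9: F (halogen, monovalent) → 0 H
  atom 10: C, bond orders sum to 3 (valence 4) → 1 H
  atom 11: S, bond orders sum to 1 (valence 2) → 1 H
  atom 12: C, bond orders sum to 3 (valence 4) → 1 H
  atom 13: S, bond orders sum to 1 (valence 2) → 1 H
  atom 14: C, bond orders sum to 2 (valence 4) → 2 H
  atom 15: C, bond orders sum to 2 (valence 4) → 2 H
  atom 16: C, bond orders sum to 1 (valence 4) → 3 H
Totals → C:12, H:24, F:2, S:2.
In Hill order: C12H24F2S2.

C12H24F2S2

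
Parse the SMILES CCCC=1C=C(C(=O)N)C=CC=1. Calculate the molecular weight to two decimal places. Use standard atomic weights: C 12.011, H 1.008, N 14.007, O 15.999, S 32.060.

First, the molecular formula is C10H13NO (counting implicit H from valence).
  C: 10 × 12.011 = 120.110
  H: 13 × 1.008 = 13.104
  N: 1 × 14.007 = 14.007
  O: 1 × 15.999 = 15.999
Sum: 10×12.011 + 13×1.008 + 1×14.007 + 1×15.999 = 163.220 → 163.22 g/mol.

163.22 g/mol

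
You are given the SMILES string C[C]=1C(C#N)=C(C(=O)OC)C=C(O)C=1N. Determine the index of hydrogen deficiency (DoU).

7

Degree of unsaturation = (number of rings) + (number of π bonds).
Ring closures in the SMILES: 1.
π bonds: 4 double bonds (each 1 DoU), 1 triple bond (each 2 DoU) → 6 DoU from unsaturation.
Total DoU = 1 + 6 = 7.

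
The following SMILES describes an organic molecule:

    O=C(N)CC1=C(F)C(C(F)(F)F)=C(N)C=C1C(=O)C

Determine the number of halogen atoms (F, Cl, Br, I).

Halogen atoms appear at heavy-atom positions 7, 10, 11, 12 (4×F).
Other groups present: 1 amide, 1 ketone, 1 primary amine.
Halogen count: 4.

4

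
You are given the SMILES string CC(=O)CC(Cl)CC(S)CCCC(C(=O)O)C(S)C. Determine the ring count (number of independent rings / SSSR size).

0

In SMILES, each pair of matching ring-closure digits denotes one ring-closing bond; the number of such bonds equals the number of independent rings.
Ring-closure bonds here: 0.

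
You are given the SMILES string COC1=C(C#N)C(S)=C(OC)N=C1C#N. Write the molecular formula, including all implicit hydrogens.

C9H7N3O2S

Walk through each heavy atom and fill implicit hydrogens from standard valence (C 4, N 3, O 2, S 2, halogen 1):
  atom 1: C, bond orders sum to 1 (valence 4) → 3 H
  atom 2: O, bond orders sum to 2 (valence 2) → 0 H
  atom 3: C, bond orders sum to 4 (valence 4) → 0 H
  atom 4: C, bond orders sum to 4 (valence 4) → 0 H
  atom 5: C, bond orders sum to 4 (valence 4) → 0 H
  atom 6: N, bond orders sum to 3 (valence 3) → 0 H
  atom 7: C, bond orders sum to 4 (valence 4) → 0 H
  atom 8: S, bond orders sum to 1 (valence 2) → 1 H
  atom 9: C, bond orders sum to 4 (valence 4) → 0 H
  atom 10: O, bond orders sum to 2 (valence 2) → 0 H
  atom 11: C, bond orders sum to 1 (valence 4) → 3 H
  atom 12: N, bond orders sum to 3 (valence 3) → 0 H
  atom 13: C, bond orders sum to 4 (valence 4) → 0 H
  atom 14: C, bond orders sum to 4 (valence 4) → 0 H
  atom 15: N, bond orders sum to 3 (valence 3) → 0 H
Totals → C:9, H:7, N:3, O:2, S:1.
In Hill order: C9H7N3O2S.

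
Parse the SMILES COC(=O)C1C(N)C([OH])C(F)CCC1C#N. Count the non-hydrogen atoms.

16

Every atom symbol written in the SMILES (organic subset) is one heavy atom; implicit H are not written.
Heavy atoms by element → C:10, F:1, N:2, O:3.
Total: 16.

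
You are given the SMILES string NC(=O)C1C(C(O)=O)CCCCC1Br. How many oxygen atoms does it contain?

3

Scan the SMILES for O atoms (remember two-letter symbols like Cl and Br are single atoms).
Oxygen count: 3.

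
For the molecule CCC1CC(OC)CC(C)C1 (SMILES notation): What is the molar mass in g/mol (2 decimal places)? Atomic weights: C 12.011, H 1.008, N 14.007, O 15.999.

First, the molecular formula is C10H20O (counting implicit H from valence).
  C: 10 × 12.011 = 120.110
  H: 20 × 1.008 = 20.160
  O: 1 × 15.999 = 15.999
Sum: 10×12.011 + 20×1.008 + 1×15.999 = 156.269 → 156.27 g/mol.

156.27 g/mol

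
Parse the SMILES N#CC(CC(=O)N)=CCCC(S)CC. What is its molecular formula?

Walk through each heavy atom and fill implicit hydrogens from standard valence (C 4, N 3, O 2, S 2, halogen 1):
  atom 1: N, bond orders sum to 3 (valence 3) → 0 H
  atom 2: C, bond orders sum to 4 (valence 4) → 0 H
  atom 3: C, bond orders sum to 4 (valence 4) → 0 H
  atom 4: C, bond orders sum to 2 (valence 4) → 2 H
  atom 5: C, bond orders sum to 4 (valence 4) → 0 H
  atom 6: O, bond orders sum to 2 (valence 2) → 0 H
  atom 7: N, bond orders sum to 1 (valence 3) → 2 H
  atom 8: C, bond orders sum to 3 (valence 4) → 1 H
  atom 9: C, bond orders sum to 2 (valence 4) → 2 H
  atom 10: C, bond orders sum to 2 (valence 4) → 2 H
  atom 11: C, bond orders sum to 3 (valence 4) → 1 H
  atom 12: S, bond orders sum to 1 (valence 2) → 1 H
  atom 13: C, bond orders sum to 2 (valence 4) → 2 H
  atom 14: C, bond orders sum to 1 (valence 4) → 3 H
Totals → C:10, H:16, N:2, O:1, S:1.

C10H16N2OS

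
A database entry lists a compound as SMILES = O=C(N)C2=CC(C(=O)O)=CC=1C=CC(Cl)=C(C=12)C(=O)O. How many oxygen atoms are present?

5

Scan the SMILES for O atoms (remember two-letter symbols like Cl and Br are single atoms).
Oxygen count: 5.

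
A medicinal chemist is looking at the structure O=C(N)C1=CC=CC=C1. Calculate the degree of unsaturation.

Molecular formula: C7H7NO.
DoU = (2C + 2 + N − H − X) / 2, where X is the halogen count and O/S are ignored.
    = (2·7 + 2 + 1 − 7 − 0) / 2 = 10 / 2 = 5.

5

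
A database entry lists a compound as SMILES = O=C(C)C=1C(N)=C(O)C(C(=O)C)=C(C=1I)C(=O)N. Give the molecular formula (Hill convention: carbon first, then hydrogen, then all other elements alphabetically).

Walk through each heavy atom and fill implicit hydrogens from standard valence (C 4, N 3, O 2, S 2, halogen 1):
  atom 1: O, bond orders sum to 2 (valence 2) → 0 H
  atom 2: C, bond orders sum to 4 (valence 4) → 0 H
  atom 3: C, bond orders sum to 1 (valence 4) → 3 H
  atom 4: C, bond orders sum to 4 (valence 4) → 0 H
  atom 5: C, bond orders sum to 4 (valence 4) → 0 H
  atom 6: N, bond orders sum to 1 (valence 3) → 2 H
  atom 7: C, bond orders sum to 4 (valence 4) → 0 H
  atom 8: O, bond orders sum to 1 (valence 2) → 1 H
  atom 9: C, bond orders sum to 4 (valence 4) → 0 H
  atom 10: C, bond orders sum to 4 (valence 4) → 0 H
  atom 11: O, bond orders sum to 2 (valence 2) → 0 H
  atom 12: C, bond orders sum to 1 (valence 4) → 3 H
  atom 13: C, bond orders sum to 4 (valence 4) → 0 H
  atom 14: C, bond orders sum to 4 (valence 4) → 0 H
  atom 15: I (halogen, monovalent) → 0 H
  atom 16: C, bond orders sum to 4 (valence 4) → 0 H
  atom 17: O, bond orders sum to 2 (valence 2) → 0 H
  atom 18: N, bond orders sum to 1 (valence 3) → 2 H
Totals → C:11, H:11, I:1, N:2, O:4.

C11H11IN2O4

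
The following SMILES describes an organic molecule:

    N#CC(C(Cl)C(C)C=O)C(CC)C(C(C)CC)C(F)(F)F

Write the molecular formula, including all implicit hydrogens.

Walk through each heavy atom and fill implicit hydrogens from standard valence (C 4, N 3, O 2, S 2, halogen 1):
  atom 1: N, bond orders sum to 3 (valence 3) → 0 H
  atom 2: C, bond orders sum to 4 (valence 4) → 0 H
  atom 3: C, bond orders sum to 3 (valence 4) → 1 H
  atom 4: C, bond orders sum to 3 (valence 4) → 1 H
  atom 5: Cl (halogen, monovalent) → 0 H
  atom 6: C, bond orders sum to 3 (valence 4) → 1 H
  atom 7: C, bond orders sum to 1 (valence 4) → 3 H
  atom 8: C, bond orders sum to 3 (valence 4) → 1 H
  atom 9: O, bond orders sum to 2 (valence 2) → 0 H
  atom 10: C, bond orders sum to 3 (valence 4) → 1 H
  atom 11: C, bond orders sum to 2 (valence 4) → 2 H
  atom 12: C, bond orders sum to 1 (valence 4) → 3 H
  atom 13: C, bond orders sum to 3 (valence 4) → 1 H
  atom 14: C, bond orders sum to 3 (valence 4) → 1 H
  atom 15: C, bond orders sum to 1 (valence 4) → 3 H
  atom 16: C, bond orders sum to 2 (valence 4) → 2 H
  atom 17: C, bond orders sum to 1 (valence 4) → 3 H
  atom 18: C, bond orders sum to 4 (valence 4) → 0 H
  atom 19: F (halogen, monovalent) → 0 H
  atom 20: F (halogen, monovalent) → 0 H
  atom 21: F (halogen, monovalent) → 0 H
Totals → C:15, H:23, Cl:1, F:3, N:1, O:1.

C15H23ClF3NO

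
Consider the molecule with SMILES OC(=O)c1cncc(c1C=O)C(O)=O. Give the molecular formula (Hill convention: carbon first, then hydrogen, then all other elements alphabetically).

C8H5NO5

Walk through each heavy atom and fill implicit hydrogens from standard valence (C 4, N 3, O 2, S 2, halogen 1); for lowercase aromatic atoms, an aromatic c carries 1 H when it has two neighbours and 0 H with three, and aromatic n carries 0 H:
  atom 1: O, bond orders sum to 1 (valence 2) → 1 H
  atom 2: C, bond orders sum to 4 (valence 4) → 0 H
  atom 3: O, bond orders sum to 2 (valence 2) → 0 H
  atom 4: aromatic c, 3 neighbours → 0 H
  atom 5: aromatic c, 2 neighbours → 1 H
  atom 6: aromatic n, 2 neighbours → 0 H
  atom 7: aromatic c, 2 neighbours → 1 H
  atom 8: aromatic c, 3 neighbours → 0 H
  atom 9: aromatic c, 3 neighbours → 0 H
  atom 10: C, bond orders sum to 3 (valence 4) → 1 H
  atom 11: O, bond orders sum to 2 (valence 2) → 0 H
  atom 12: C, bond orders sum to 4 (valence 4) → 0 H
  atom 13: O, bond orders sum to 1 (valence 2) → 1 H
  atom 14: O, bond orders sum to 2 (valence 2) → 0 H
Totals → C:8, H:5, N:1, O:5.
In Hill order: C8H5NO5.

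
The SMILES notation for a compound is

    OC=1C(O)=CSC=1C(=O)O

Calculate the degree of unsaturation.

Molecular formula: C5H4O4S.
DoU = (2C + 2 + N − H − X) / 2, where X is the halogen count and O/S are ignored.
    = (2·5 + 2 + 0 − 4 − 0) / 2 = 8 / 2 = 4.

4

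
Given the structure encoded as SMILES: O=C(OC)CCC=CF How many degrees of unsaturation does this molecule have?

2

Degree of unsaturation = (number of rings) + (number of π bonds).
Ring closures in the SMILES: 0.
π bonds: 2 double bonds (each 1 DoU) → 2 DoU from unsaturation.
Total DoU = 0 + 2 = 2.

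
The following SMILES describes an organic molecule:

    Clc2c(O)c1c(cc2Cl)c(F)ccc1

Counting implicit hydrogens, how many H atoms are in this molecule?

5

Walk through each heavy atom and fill implicit hydrogens from standard valence (C 4, N 3, O 2, S 2, halogen 1); for lowercase aromatic atoms, an aromatic c carries 1 H when it has two neighbours and 0 H with three, and aromatic n carries 0 H:
  atom 1: Cl (halogen, monovalent) → 0 H
  atom 2: aromatic c, 3 neighbours → 0 H
  atom 3: aromatic c, 3 neighbours → 0 H
  atom 4: O, bond orders sum to 1 (valence 2) → 1 H
  atom 5: aromatic c, 3 neighbours → 0 H
  atom 6: aromatic c, 3 neighbours → 0 H
  atom 7: aromatic c, 2 neighbours → 1 H
  atom 8: aromatic c, 3 neighbours → 0 H
  atom 9: Cl (halogen, monovalent) → 0 H
  atom 10: aromatic c, 3 neighbours → 0 H
  atom 11: F (halogen, monovalent) → 0 H
  atom 12: aromatic c, 2 neighbours → 1 H
  atom 13: aromatic c, 2 neighbours → 1 H
  atom 14: aromatic c, 2 neighbours → 1 H
Total hydrogens: 5.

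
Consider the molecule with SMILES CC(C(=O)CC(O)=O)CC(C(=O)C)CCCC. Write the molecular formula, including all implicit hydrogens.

Walk through each heavy atom and fill implicit hydrogens from standard valence (C 4, N 3, O 2, S 2, halogen 1):
  atom 1: C, bond orders sum to 1 (valence 4) → 3 H
  atom 2: C, bond orders sum to 3 (valence 4) → 1 H
  atom 3: C, bond orders sum to 4 (valence 4) → 0 H
  atom 4: O, bond orders sum to 2 (valence 2) → 0 H
  atom 5: C, bond orders sum to 2 (valence 4) → 2 H
  atom 6: C, bond orders sum to 4 (valence 4) → 0 H
  atom 7: O, bond orders sum to 1 (valence 2) → 1 H
  atom 8: O, bond orders sum to 2 (valence 2) → 0 H
  atom 9: C, bond orders sum to 2 (valence 4) → 2 H
  atom 10: C, bond orders sum to 3 (valence 4) → 1 H
  atom 11: C, bond orders sum to 4 (valence 4) → 0 H
  atom 12: O, bond orders sum to 2 (valence 2) → 0 H
  atom 13: C, bond orders sum to 1 (valence 4) → 3 H
  atom 14: C, bond orders sum to 2 (valence 4) → 2 H
  atom 15: C, bond orders sum to 2 (valence 4) → 2 H
  atom 16: C, bond orders sum to 2 (valence 4) → 2 H
  atom 17: C, bond orders sum to 1 (valence 4) → 3 H
Totals → C:13, H:22, O:4.
In Hill order: C13H22O4.

C13H22O4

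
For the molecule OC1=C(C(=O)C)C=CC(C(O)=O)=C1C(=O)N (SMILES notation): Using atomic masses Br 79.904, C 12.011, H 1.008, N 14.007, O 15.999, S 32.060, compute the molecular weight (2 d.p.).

223.18 g/mol

First, the molecular formula is C10H9NO5 (counting implicit H from valence).
  C: 10 × 12.011 = 120.110
  H: 9 × 1.008 = 9.072
  N: 1 × 14.007 = 14.007
  O: 5 × 15.999 = 79.995
Sum: 10×12.011 + 9×1.008 + 1×14.007 + 5×15.999 = 223.184 → 223.18 g/mol.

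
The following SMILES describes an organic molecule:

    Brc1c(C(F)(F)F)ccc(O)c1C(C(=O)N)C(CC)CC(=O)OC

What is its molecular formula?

Walk through each heavy atom and fill implicit hydrogens from standard valence (C 4, N 3, O 2, S 2, halogen 1); for lowercase aromatic atoms, an aromatic c carries 1 H when it has two neighbours and 0 H with three, and aromatic n carries 0 H:
  atom 1: Br (halogen, monovalent) → 0 H
  atom 2: aromatic c, 3 neighbours → 0 H
  atom 3: aromatic c, 3 neighbours → 0 H
  atom 4: C, bond orders sum to 4 (valence 4) → 0 H
  atom 5: F (halogen, monovalent) → 0 H
  atom 6: F (halogen, monovalent) → 0 H
  atom 7: F (halogen, monovalent) → 0 H
  atom 8: aromatic c, 2 neighbours → 1 H
  atom 9: aromatic c, 2 neighbours → 1 H
  atom 10: aromatic c, 3 neighbours → 0 H
  atom 11: O, bond orders sum to 1 (valence 2) → 1 H
  atom 12: aromatic c, 3 neighbours → 0 H
  atom 13: C, bond orders sum to 3 (valence 4) → 1 H
  atom 14: C, bond orders sum to 4 (valence 4) → 0 H
  atom 15: O, bond orders sum to 2 (valence 2) → 0 H
  atom 16: N, bond orders sum to 1 (valence 3) → 2 H
  atom 17: C, bond orders sum to 3 (valence 4) → 1 H
  atom 18: C, bond orders sum to 2 (valence 4) → 2 H
  atom 19: C, bond orders sum to 1 (valence 4) → 3 H
  atom 20: C, bond orders sum to 2 (valence 4) → 2 H
  atom 21: C, bond orders sum to 4 (valence 4) → 0 H
  atom 22: O, bond orders sum to 2 (valence 2) → 0 H
  atom 23: O, bond orders sum to 2 (valence 2) → 0 H
  atom 24: C, bond orders sum to 1 (valence 4) → 3 H
Totals → C:15, H:17, Br:1, F:3, N:1, O:4.
In Hill order: C15H17BrF3NO4.

C15H17BrF3NO4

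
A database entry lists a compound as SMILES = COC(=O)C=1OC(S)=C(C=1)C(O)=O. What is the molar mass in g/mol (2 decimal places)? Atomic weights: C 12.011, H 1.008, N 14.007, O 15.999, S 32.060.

First, the molecular formula is C7H6O5S (counting implicit H from valence).
  C: 7 × 12.011 = 84.077
  H: 6 × 1.008 = 6.048
  O: 5 × 15.999 = 79.995
  S: 1 × 32.060 = 32.060
Sum: 7×12.011 + 6×1.008 + 5×15.999 + 1×32.060 = 202.180 → 202.18 g/mol.

202.18 g/mol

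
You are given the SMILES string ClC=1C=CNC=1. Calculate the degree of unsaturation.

Molecular formula: C4H4ClN.
DoU = (2C + 2 + N − H − X) / 2, where X is the halogen count and O/S are ignored.
    = (2·4 + 2 + 1 − 4 − 1) / 2 = 6 / 2 = 3.

3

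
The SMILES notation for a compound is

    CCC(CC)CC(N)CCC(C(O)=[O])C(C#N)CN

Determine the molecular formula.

C14H27N3O2

Walk through each heavy atom and fill implicit hydrogens from standard valence (C 4, N 3, O 2, S 2, halogen 1):
  atom 1: C, bond orders sum to 1 (valence 4) → 3 H
  atom 2: C, bond orders sum to 2 (valence 4) → 2 H
  atom 3: C, bond orders sum to 3 (valence 4) → 1 H
  atom 4: C, bond orders sum to 2 (valence 4) → 2 H
  atom 5: C, bond orders sum to 1 (valence 4) → 3 H
  atom 6: C, bond orders sum to 2 (valence 4) → 2 H
  atom 7: C, bond orders sum to 3 (valence 4) → 1 H
  atom 8: N, bond orders sum to 1 (valence 3) → 2 H
  atom 9: C, bond orders sum to 2 (valence 4) → 2 H
  atom 10: C, bond orders sum to 2 (valence 4) → 2 H
  atom 11: C, bond orders sum to 3 (valence 4) → 1 H
  atom 12: C, bond orders sum to 4 (valence 4) → 0 H
  atom 13: O, bond orders sum to 1 (valence 2) → 1 H
  atom 14: O with explicit H count 0
  atom 15: C, bond orders sum to 3 (valence 4) → 1 H
  atom 16: C, bond orders sum to 4 (valence 4) → 0 H
  atom 17: N, bond orders sum to 3 (valence 3) → 0 H
  atom 18: C, bond orders sum to 2 (valence 4) → 2 H
  atom 19: N, bond orders sum to 1 (valence 3) → 2 H
Totals → C:14, H:27, N:3, O:2.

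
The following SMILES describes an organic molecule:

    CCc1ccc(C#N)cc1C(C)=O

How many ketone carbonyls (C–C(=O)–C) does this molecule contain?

1

The ketone motif appears at heavy-atom position 11 in the SMILES.
Other groups present: 1 nitrile.
Ketone count: 1.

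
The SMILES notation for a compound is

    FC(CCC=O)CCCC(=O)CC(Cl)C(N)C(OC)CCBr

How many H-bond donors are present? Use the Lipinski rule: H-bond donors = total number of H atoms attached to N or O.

2

Donors: find every N or O and count the H atoms it carries.
  atom 6 (O): bond orders sum to 2 → 0 H
  atom 11 (O): bond orders sum to 2 → 0 H
  atom 16 (N): bond orders sum to 1 → 2 H
  atom 18 (O): bond orders sum to 2 → 0 H
Lipinski HBD = 2.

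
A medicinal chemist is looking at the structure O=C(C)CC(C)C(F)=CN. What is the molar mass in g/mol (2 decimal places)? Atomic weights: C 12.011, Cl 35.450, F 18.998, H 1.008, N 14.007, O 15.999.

145.18 g/mol

First, the molecular formula is C7H12FNO (counting implicit H from valence).
  C: 7 × 12.011 = 84.077
  F: 1 × 18.998 = 18.998
  H: 12 × 1.008 = 12.096
  N: 1 × 14.007 = 14.007
  O: 1 × 15.999 = 15.999
Sum: 7×12.011 + 1×18.998 + 12×1.008 + 1×14.007 + 1×15.999 = 145.177 → 145.18 g/mol.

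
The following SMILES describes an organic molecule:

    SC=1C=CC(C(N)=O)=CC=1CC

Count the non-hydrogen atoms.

12

Every atom symbol written in the SMILES (organic subset) is one heavy atom; implicit H are not written.
Heavy atoms by element → C:9, N:1, O:1, S:1.
Total: 12.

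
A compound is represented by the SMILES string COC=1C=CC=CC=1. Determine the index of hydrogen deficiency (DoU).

4

Molecular formula: C7H8O.
DoU = (2C + 2 + N − H − X) / 2, where X is the halogen count and O/S are ignored.
    = (2·7 + 2 + 0 − 8 − 0) / 2 = 8 / 2 = 4.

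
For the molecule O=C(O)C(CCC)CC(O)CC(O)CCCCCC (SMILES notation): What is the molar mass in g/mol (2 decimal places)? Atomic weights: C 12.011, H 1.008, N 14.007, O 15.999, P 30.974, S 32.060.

First, the molecular formula is C15H30O4 (counting implicit H from valence).
  C: 15 × 12.011 = 180.165
  H: 30 × 1.008 = 30.240
  O: 4 × 15.999 = 63.996
Sum: 15×12.011 + 30×1.008 + 4×15.999 = 274.401 → 274.40 g/mol.

274.40 g/mol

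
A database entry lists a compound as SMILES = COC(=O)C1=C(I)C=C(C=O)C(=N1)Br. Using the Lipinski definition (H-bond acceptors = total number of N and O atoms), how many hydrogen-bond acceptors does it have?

4

N atoms: 1; O atoms: 3.
Lipinski HBA = 1 + 3 = 4.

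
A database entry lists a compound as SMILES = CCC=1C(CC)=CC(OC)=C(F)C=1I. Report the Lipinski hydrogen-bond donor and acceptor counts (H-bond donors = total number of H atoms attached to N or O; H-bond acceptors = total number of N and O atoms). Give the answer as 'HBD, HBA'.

Donors: find every N or O and count the H atoms it carries.
  atom 9 (O): bond orders sum to 2 → 0 H
Lipinski HBD = 0.
Acceptors: N atoms = 0, O atoms = 1 → HBA = 1.

0, 1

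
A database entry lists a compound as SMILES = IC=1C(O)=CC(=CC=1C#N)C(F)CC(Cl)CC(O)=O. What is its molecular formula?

C12H10ClFINO3

Walk through each heavy atom and fill implicit hydrogens from standard valence (C 4, N 3, O 2, S 2, halogen 1):
  atom 1: I (halogen, monovalent) → 0 H
  atom 2: C, bond orders sum to 4 (valence 4) → 0 H
  atom 3: C, bond orders sum to 4 (valence 4) → 0 H
  atom 4: O, bond orders sum to 1 (valence 2) → 1 H
  atom 5: C, bond orders sum to 3 (valence 4) → 1 H
  atom 6: C, bond orders sum to 4 (valence 4) → 0 H
  atom 7: C, bond orders sum to 3 (valence 4) → 1 H
  atom 8: C, bond orders sum to 4 (valence 4) → 0 H
  atom 9: C, bond orders sum to 4 (valence 4) → 0 H
  atom 10: N, bond orders sum to 3 (valence 3) → 0 H
  atom 11: C, bond orders sum to 3 (valence 4) → 1 H
  atom 12: F (halogen, monovalent) → 0 H
  atom 13: C, bond orders sum to 2 (valence 4) → 2 H
  atom 14: C, bond orders sum to 3 (valence 4) → 1 H
  atom 15: Cl (halogen, monovalent) → 0 H
  atom 16: C, bond orders sum to 2 (valence 4) → 2 H
  atom 17: C, bond orders sum to 4 (valence 4) → 0 H
  atom 18: O, bond orders sum to 1 (valence 2) → 1 H
  atom 19: O, bond orders sum to 2 (valence 2) → 0 H
Totals → C:12, H:10, Cl:1, F:1, I:1, N:1, O:3.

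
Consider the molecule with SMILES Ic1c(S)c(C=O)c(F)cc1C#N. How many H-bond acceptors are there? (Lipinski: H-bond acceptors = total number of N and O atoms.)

2

N atoms: 1; O atoms: 1.
Lipinski HBA = 1 + 1 = 2.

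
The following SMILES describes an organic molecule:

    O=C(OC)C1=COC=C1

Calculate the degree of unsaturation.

4

Degree of unsaturation = (number of rings) + (number of π bonds).
Ring closures in the SMILES: 1.
π bonds: 3 double bonds (each 1 DoU) → 3 DoU from unsaturation.
Total DoU = 1 + 3 = 4.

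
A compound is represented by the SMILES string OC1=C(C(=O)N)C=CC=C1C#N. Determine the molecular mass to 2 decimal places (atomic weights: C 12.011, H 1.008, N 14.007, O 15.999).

First, the molecular formula is C8H6N2O2 (counting implicit H from valence).
  C: 8 × 12.011 = 96.088
  H: 6 × 1.008 = 6.048
  N: 2 × 14.007 = 28.014
  O: 2 × 15.999 = 31.998
Sum: 8×12.011 + 6×1.008 + 2×14.007 + 2×15.999 = 162.148 → 162.15 g/mol.

162.15 g/mol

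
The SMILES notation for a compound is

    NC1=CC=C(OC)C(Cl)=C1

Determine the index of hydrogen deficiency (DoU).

Molecular formula: C7H8ClNO.
DoU = (2C + 2 + N − H − X) / 2, where X is the halogen count and O/S are ignored.
    = (2·7 + 2 + 1 − 8 − 1) / 2 = 8 / 2 = 4.

4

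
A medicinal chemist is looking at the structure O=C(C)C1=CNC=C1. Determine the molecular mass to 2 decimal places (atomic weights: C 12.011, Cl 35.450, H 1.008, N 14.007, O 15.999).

First, the molecular formula is C6H7NO (counting implicit H from valence).
  C: 6 × 12.011 = 72.066
  H: 7 × 1.008 = 7.056
  N: 1 × 14.007 = 14.007
  O: 1 × 15.999 = 15.999
Sum: 6×12.011 + 7×1.008 + 1×14.007 + 1×15.999 = 109.128 → 109.13 g/mol.

109.13 g/mol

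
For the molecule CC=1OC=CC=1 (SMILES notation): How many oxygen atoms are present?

1

Scan the SMILES for O atoms (remember two-letter symbols like Cl and Br are single atoms).
Oxygen count: 1.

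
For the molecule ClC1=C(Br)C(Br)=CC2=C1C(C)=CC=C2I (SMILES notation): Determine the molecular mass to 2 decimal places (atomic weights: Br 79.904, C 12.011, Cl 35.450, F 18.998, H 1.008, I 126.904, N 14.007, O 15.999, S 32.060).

First, the molecular formula is C11H6Br2ClI (counting implicit H from valence).
  Br: 2 × 79.904 = 159.808
  C: 11 × 12.011 = 132.121
  Cl: 1 × 35.450 = 35.450
  H: 6 × 1.008 = 6.048
  I: 1 × 126.904 = 126.904
Sum: 2×79.904 + 11×12.011 + 1×35.450 + 6×1.008 + 1×126.904 = 460.331 → 460.33 g/mol.

460.33 g/mol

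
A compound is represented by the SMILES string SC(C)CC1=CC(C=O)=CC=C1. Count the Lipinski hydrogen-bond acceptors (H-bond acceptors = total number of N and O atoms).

1

N atoms: 0; O atoms: 1.
Lipinski HBA = 0 + 1 = 1.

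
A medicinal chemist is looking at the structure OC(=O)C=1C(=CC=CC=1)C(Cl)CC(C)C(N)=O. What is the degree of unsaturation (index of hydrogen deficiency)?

6

Molecular formula: C12H14ClNO3.
DoU = (2C + 2 + N − H − X) / 2, where X is the halogen count and O/S are ignored.
    = (2·12 + 2 + 1 − 14 − 1) / 2 = 12 / 2 = 6.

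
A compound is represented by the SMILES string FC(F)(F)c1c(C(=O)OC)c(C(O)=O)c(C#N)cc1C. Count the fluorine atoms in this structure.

Scan the SMILES for F atoms (remember two-letter symbols like Cl and Br are single atoms).
Fluorine count: 3.

3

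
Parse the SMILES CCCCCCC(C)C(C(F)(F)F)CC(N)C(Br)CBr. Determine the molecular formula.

C14H26Br2F3N

Walk through each heavy atom and fill implicit hydrogens from standard valence (C 4, N 3, O 2, S 2, halogen 1):
  atom 1: C, bond orders sum to 1 (valence 4) → 3 H
  atom 2: C, bond orders sum to 2 (valence 4) → 2 H
  atom 3: C, bond orders sum to 2 (valence 4) → 2 H
  atom 4: C, bond orders sum to 2 (valence 4) → 2 H
  atom 5: C, bond orders sum to 2 (valence 4) → 2 H
  atom 6: C, bond orders sum to 2 (valence 4) → 2 H
  atom 7: C, bond orders sum to 3 (valence 4) → 1 H
  atom 8: C, bond orders sum to 1 (valence 4) → 3 H
  atom 9: C, bond orders sum to 3 (valence 4) → 1 H
  atom 10: C, bond orders sum to 4 (valence 4) → 0 H
  atom 11: F (halogen, monovalent) → 0 H
  atom 12: F (halogen, monovalent) → 0 H
  atom 13: F (halogen, monovalent) → 0 H
  atom 14: C, bond orders sum to 2 (valence 4) → 2 H
  atom 15: C, bond orders sum to 3 (valence 4) → 1 H
  atom 16: N, bond orders sum to 1 (valence 3) → 2 H
  atom 17: C, bond orders sum to 3 (valence 4) → 1 H
  atom 18: Br (halogen, monovalent) → 0 H
  atom 19: C, bond orders sum to 2 (valence 4) → 2 H
  atom 20: Br (halogen, monovalent) → 0 H
Totals → C:14, H:26, Br:2, F:3, N:1.
In Hill order: C14H26Br2F3N.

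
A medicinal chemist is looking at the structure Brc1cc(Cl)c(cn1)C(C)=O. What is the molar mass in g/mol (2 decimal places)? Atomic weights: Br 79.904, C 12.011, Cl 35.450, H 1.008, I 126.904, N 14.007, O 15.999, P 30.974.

First, the molecular formula is C7H5BrClNO (counting implicit H from valence).
  Br: 1 × 79.904 = 79.904
  C: 7 × 12.011 = 84.077
  Cl: 1 × 35.450 = 35.450
  H: 5 × 1.008 = 5.040
  N: 1 × 14.007 = 14.007
  O: 1 × 15.999 = 15.999
Sum: 1×79.904 + 7×12.011 + 1×35.450 + 5×1.008 + 1×14.007 + 1×15.999 = 234.477 → 234.48 g/mol.

234.48 g/mol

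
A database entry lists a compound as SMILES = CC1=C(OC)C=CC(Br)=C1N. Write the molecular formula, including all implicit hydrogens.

C8H10BrNO

Walk through each heavy atom and fill implicit hydrogens from standard valence (C 4, N 3, O 2, S 2, halogen 1):
  atom 1: C, bond orders sum to 1 (valence 4) → 3 H
  atom 2: C, bond orders sum to 4 (valence 4) → 0 H
  atom 3: C, bond orders sum to 4 (valence 4) → 0 H
  atom 4: O, bond orders sum to 2 (valence 2) → 0 H
  atom 5: C, bond orders sum to 1 (valence 4) → 3 H
  atom 6: C, bond orders sum to 3 (valence 4) → 1 H
  atom 7: C, bond orders sum to 3 (valence 4) → 1 H
  atom 8: C, bond orders sum to 4 (valence 4) → 0 H
  atom 9: Br (halogen, monovalent) → 0 H
  atom 10: C, bond orders sum to 4 (valence 4) → 0 H
  atom 11: N, bond orders sum to 1 (valence 3) → 2 H
Totals → C:8, H:10, Br:1, N:1, O:1.
In Hill order: C8H10BrNO.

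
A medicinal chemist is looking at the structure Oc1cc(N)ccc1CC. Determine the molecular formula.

C8H11NO

Walk through each heavy atom and fill implicit hydrogens from standard valence (C 4, N 3, O 2, S 2, halogen 1); for lowercase aromatic atoms, an aromatic c carries 1 H when it has two neighbours and 0 H with three, and aromatic n carries 0 H:
  atom 1: O, bond orders sum to 1 (valence 2) → 1 H
  atom 2: aromatic c, 3 neighbours → 0 H
  atom 3: aromatic c, 2 neighbours → 1 H
  atom 4: aromatic c, 3 neighbours → 0 H
  atom 5: N, bond orders sum to 1 (valence 3) → 2 H
  atom 6: aromatic c, 2 neighbours → 1 H
  atom 7: aromatic c, 2 neighbours → 1 H
  atom 8: aromatic c, 3 neighbours → 0 H
  atom 9: C, bond orders sum to 2 (valence 4) → 2 H
  atom 10: C, bond orders sum to 1 (valence 4) → 3 H
Totals → C:8, H:11, N:1, O:1.
In Hill order: C8H11NO.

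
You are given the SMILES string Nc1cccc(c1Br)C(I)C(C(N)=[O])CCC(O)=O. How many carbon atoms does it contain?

12

Count every carbon token in the SMILES (each C, including those in ring-closure positions and inside branches).
Carbon count: 12.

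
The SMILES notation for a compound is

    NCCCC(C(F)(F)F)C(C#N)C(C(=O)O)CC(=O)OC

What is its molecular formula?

Walk through each heavy atom and fill implicit hydrogens from standard valence (C 4, N 3, O 2, S 2, halogen 1):
  atom 1: N, bond orders sum to 1 (valence 3) → 2 H
  atom 2: C, bond orders sum to 2 (valence 4) → 2 H
  atom 3: C, bond orders sum to 2 (valence 4) → 2 H
  atom 4: C, bond orders sum to 2 (valence 4) → 2 H
  atom 5: C, bond orders sum to 3 (valence 4) → 1 H
  atom 6: C, bond orders sum to 4 (valence 4) → 0 H
  atom 7: F (halogen, monovalent) → 0 H
  atom 8: F (halogen, monovalent) → 0 H
  atom 9: F (halogen, monovalent) → 0 H
  atom 10: C, bond orders sum to 3 (valence 4) → 1 H
  atom 11: C, bond orders sum to 4 (valence 4) → 0 H
  atom 12: N, bond orders sum to 3 (valence 3) → 0 H
  atom 13: C, bond orders sum to 3 (valence 4) → 1 H
  atom 14: C, bond orders sum to 4 (valence 4) → 0 H
  atom 15: O, bond orders sum to 2 (valence 2) → 0 H
  atom 16: O, bond orders sum to 1 (valence 2) → 1 H
  atom 17: C, bond orders sum to 2 (valence 4) → 2 H
  atom 18: C, bond orders sum to 4 (valence 4) → 0 H
  atom 19: O, bond orders sum to 2 (valence 2) → 0 H
  atom 20: O, bond orders sum to 2 (valence 2) → 0 H
  atom 21: C, bond orders sum to 1 (valence 4) → 3 H
Totals → C:12, H:17, F:3, N:2, O:4.
In Hill order: C12H17F3N2O4.

C12H17F3N2O4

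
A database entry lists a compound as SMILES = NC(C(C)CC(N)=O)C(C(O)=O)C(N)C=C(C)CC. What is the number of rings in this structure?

0

In SMILES, each pair of matching ring-closure digits denotes one ring-closing bond; the number of such bonds equals the number of independent rings.
Ring-closure bonds here: 0.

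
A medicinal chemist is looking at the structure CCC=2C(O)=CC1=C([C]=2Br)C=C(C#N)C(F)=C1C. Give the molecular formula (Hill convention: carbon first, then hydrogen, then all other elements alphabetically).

Walk through each heavy atom and fill implicit hydrogens from standard valence (C 4, N 3, O 2, S 2, halogen 1):
  atom 1: C, bond orders sum to 1 (valence 4) → 3 H
  atom 2: C, bond orders sum to 2 (valence 4) → 2 H
  atom 3: C, bond orders sum to 4 (valence 4) → 0 H
  atom 4: C, bond orders sum to 4 (valence 4) → 0 H
  atom 5: O, bond orders sum to 1 (valence 2) → 1 H
  atom 6: C, bond orders sum to 3 (valence 4) → 1 H
  atom 7: C, bond orders sum to 4 (valence 4) → 0 H
  atom 8: C, bond orders sum to 4 (valence 4) → 0 H
  atom 9: C with explicit H count 0
  atom 10: Br (halogen, monovalent) → 0 H
  atom 11: C, bond orders sum to 3 (valence 4) → 1 H
  atom 12: C, bond orders sum to 4 (valence 4) → 0 H
  atom 13: C, bond orders sum to 4 (valence 4) → 0 H
  atom 14: N, bond orders sum to 3 (valence 3) → 0 H
  atom 15: C, bond orders sum to 4 (valence 4) → 0 H
  atom 16: F (halogen, monovalent) → 0 H
  atom 17: C, bond orders sum to 4 (valence 4) → 0 H
  atom 18: C, bond orders sum to 1 (valence 4) → 3 H
Totals → C:14, H:11, Br:1, F:1, N:1, O:1.
In Hill order: C14H11BrFNO.

C14H11BrFNO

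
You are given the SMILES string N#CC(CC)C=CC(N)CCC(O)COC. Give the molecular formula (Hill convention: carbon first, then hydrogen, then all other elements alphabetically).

Walk through each heavy atom and fill implicit hydrogens from standard valence (C 4, N 3, O 2, S 2, halogen 1):
  atom 1: N, bond orders sum to 3 (valence 3) → 0 H
  atom 2: C, bond orders sum to 4 (valence 4) → 0 H
  atom 3: C, bond orders sum to 3 (valence 4) → 1 H
  atom 4: C, bond orders sum to 2 (valence 4) → 2 H
  atom 5: C, bond orders sum to 1 (valence 4) → 3 H
  atom 6: C, bond orders sum to 3 (valence 4) → 1 H
  atom 7: C, bond orders sum to 3 (valence 4) → 1 H
  atom 8: C, bond orders sum to 3 (valence 4) → 1 H
  atom 9: N, bond orders sum to 1 (valence 3) → 2 H
  atom 10: C, bond orders sum to 2 (valence 4) → 2 H
  atom 11: C, bond orders sum to 2 (valence 4) → 2 H
  atom 12: C, bond orders sum to 3 (valence 4) → 1 H
  atom 13: O, bond orders sum to 1 (valence 2) → 1 H
  atom 14: C, bond orders sum to 2 (valence 4) → 2 H
  atom 15: O, bond orders sum to 2 (valence 2) → 0 H
  atom 16: C, bond orders sum to 1 (valence 4) → 3 H
Totals → C:12, H:22, N:2, O:2.

C12H22N2O2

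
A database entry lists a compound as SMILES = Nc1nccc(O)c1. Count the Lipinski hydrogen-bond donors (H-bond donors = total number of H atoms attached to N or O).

Donors: find every N or O and count the H atoms it carries.
  atom 1 (N): bond orders sum to 1 → 2 H
  atom 3 (N): bond orders sum to 3 → 0 H
  atom 7 (O): bond orders sum to 1 → 1 H
Lipinski HBD = 3.

3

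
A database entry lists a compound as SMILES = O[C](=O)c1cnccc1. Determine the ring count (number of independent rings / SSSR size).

1

In SMILES, each pair of matching ring-closure digits denotes one ring-closing bond; the number of such bonds equals the number of independent rings.
Ring-closure bonds here: 1.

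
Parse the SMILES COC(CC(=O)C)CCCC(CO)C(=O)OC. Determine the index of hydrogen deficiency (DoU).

Molecular formula: C12H22O5.
DoU = (2C + 2 + N − H − X) / 2, where X is the halogen count and O/S are ignored.
    = (2·12 + 2 + 0 − 22 − 0) / 2 = 4 / 2 = 2.

2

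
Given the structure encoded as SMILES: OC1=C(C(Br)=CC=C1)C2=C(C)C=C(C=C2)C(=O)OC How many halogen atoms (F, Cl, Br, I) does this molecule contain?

Halogen atoms appear at heavy-atom position 5 (1×Br).
Other groups present: 1 ester, 1 hydroxyl.
Halogen count: 1.

1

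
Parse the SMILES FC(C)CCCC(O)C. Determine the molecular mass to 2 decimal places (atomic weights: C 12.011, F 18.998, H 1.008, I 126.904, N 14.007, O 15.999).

134.19 g/mol

First, the molecular formula is C7H15FO (counting implicit H from valence).
  C: 7 × 12.011 = 84.077
  F: 1 × 18.998 = 18.998
  H: 15 × 1.008 = 15.120
  O: 1 × 15.999 = 15.999
Sum: 7×12.011 + 1×18.998 + 15×1.008 + 1×15.999 = 134.194 → 134.19 g/mol.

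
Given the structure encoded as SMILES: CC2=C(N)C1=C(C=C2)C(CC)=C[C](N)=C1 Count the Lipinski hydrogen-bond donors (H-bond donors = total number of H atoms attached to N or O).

4

Donors: find every N or O and count the H atoms it carries.
  atom 4 (N): bond orders sum to 1 → 2 H
  atom 14 (N): bond orders sum to 1 → 2 H
Lipinski HBD = 4.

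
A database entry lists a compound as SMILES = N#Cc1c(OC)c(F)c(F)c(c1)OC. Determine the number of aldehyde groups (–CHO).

0

Scan the SMILES for the aldehyde motif — none present.
Groups that are present: 2 ether, 1 nitrile.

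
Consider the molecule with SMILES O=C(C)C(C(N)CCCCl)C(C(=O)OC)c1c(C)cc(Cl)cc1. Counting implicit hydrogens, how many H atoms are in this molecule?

23

Walk through each heavy atom and fill implicit hydrogens from standard valence (C 4, N 3, O 2, S 2, halogen 1); for lowercase aromatic atoms, an aromatic c carries 1 H when it has two neighbours and 0 H with three, and aromatic n carries 0 H:
  atom 1: O, bond orders sum to 2 (valence 2) → 0 H
  atom 2: C, bond orders sum to 4 (valence 4) → 0 H
  atom 3: C, bond orders sum to 1 (valence 4) → 3 H
  atom 4: C, bond orders sum to 3 (valence 4) → 1 H
  atom 5: C, bond orders sum to 3 (valence 4) → 1 H
  atom 6: N, bond orders sum to 1 (valence 3) → 2 H
  atom 7: C, bond orders sum to 2 (valence 4) → 2 H
  atom 8: C, bond orders sum to 2 (valence 4) → 2 H
  atom 9: C, bond orders sum to 2 (valence 4) → 2 H
  atom 10: Cl (halogen, monovalent) → 0 H
  atom 11: C, bond orders sum to 3 (valence 4) → 1 H
  atom 12: C, bond orders sum to 4 (valence 4) → 0 H
  atom 13: O, bond orders sum to 2 (valence 2) → 0 H
  atom 14: O, bond orders sum to 2 (valence 2) → 0 H
  atom 15: C, bond orders sum to 1 (valence 4) → 3 H
  atom 16: aromatic c, 3 neighbours → 0 H
  atom 17: aromatic c, 3 neighbours → 0 H
  atom 18: C, bond orders sum to 1 (valence 4) → 3 H
  atom 19: aromatic c, 2 neighbours → 1 H
  atom 20: aromatic c, 3 neighbours → 0 H
  atom 21: Cl (halogen, monovalent) → 0 H
  atom 22: aromatic c, 2 neighbours → 1 H
  atom 23: aromatic c, 2 neighbours → 1 H
Total hydrogens: 23.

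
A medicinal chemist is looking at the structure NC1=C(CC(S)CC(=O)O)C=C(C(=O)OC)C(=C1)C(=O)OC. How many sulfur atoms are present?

Scan the SMILES for S atoms (remember two-letter symbols like Cl and Br are single atoms).
Sulfur count: 1.

1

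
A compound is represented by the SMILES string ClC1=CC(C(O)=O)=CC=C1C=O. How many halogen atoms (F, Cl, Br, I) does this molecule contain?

1

Halogen atoms appear at heavy-atom position 1 (1×Cl).
Other groups present: 1 aldehyde, 1 carboxylic acid.
Halogen count: 1.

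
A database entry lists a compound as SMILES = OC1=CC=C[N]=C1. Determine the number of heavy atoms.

Every atom symbol written in the SMILES (organic subset) is one heavy atom; implicit H are not written.
Heavy atoms by element → C:5, N:1, O:1.
Total: 7.

7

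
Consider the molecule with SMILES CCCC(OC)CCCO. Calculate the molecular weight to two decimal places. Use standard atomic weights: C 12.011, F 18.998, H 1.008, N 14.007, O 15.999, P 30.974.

First, the molecular formula is C8H18O2 (counting implicit H from valence).
  C: 8 × 12.011 = 96.088
  H: 18 × 1.008 = 18.144
  O: 2 × 15.999 = 31.998
Sum: 8×12.011 + 18×1.008 + 2×15.999 = 146.230 → 146.23 g/mol.

146.23 g/mol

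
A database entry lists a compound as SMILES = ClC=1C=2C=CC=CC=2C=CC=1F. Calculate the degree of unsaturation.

Degree of unsaturation = (number of rings) + (number of π bonds).
Ring closures in the SMILES: 2.
π bonds: 5 double bonds (each 1 DoU) → 5 DoU from unsaturation.
Total DoU = 2 + 5 = 7.

7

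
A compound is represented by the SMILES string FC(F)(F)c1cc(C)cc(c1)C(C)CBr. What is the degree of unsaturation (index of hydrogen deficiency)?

Molecular formula: C11H12BrF3.
DoU = (2C + 2 + N − H − X) / 2, where X is the halogen count and O/S are ignored.
    = (2·11 + 2 + 0 − 12 − 4) / 2 = 8 / 2 = 4.

4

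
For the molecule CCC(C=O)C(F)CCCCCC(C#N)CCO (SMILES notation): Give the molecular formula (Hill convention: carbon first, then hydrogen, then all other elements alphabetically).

Walk through each heavy atom and fill implicit hydrogens from standard valence (C 4, N 3, O 2, S 2, halogen 1):
  atom 1: C, bond orders sum to 1 (valence 4) → 3 H
  atom 2: C, bond orders sum to 2 (valence 4) → 2 H
  atom 3: C, bond orders sum to 3 (valence 4) → 1 H
  atom 4: C, bond orders sum to 3 (valence 4) → 1 H
  atom 5: O, bond orders sum to 2 (valence 2) → 0 H
  atom 6: C, bond orders sum to 3 (valence 4) → 1 H
  atom 7: F (halogen, monovalent) → 0 H
  atom 8: C, bond orders sum to 2 (valence 4) → 2 H
  atom 9: C, bond orders sum to 2 (valence 4) → 2 H
  atom 10: C, bond orders sum to 2 (valence 4) → 2 H
  atom 11: C, bond orders sum to 2 (valence 4) → 2 H
  atom 12: C, bond orders sum to 2 (valence 4) → 2 H
  atom 13: C, bond orders sum to 3 (valence 4) → 1 H
  atom 14: C, bond orders sum to 4 (valence 4) → 0 H
  atom 15: N, bond orders sum to 3 (valence 3) → 0 H
  atom 16: C, bond orders sum to 2 (valence 4) → 2 H
  atom 17: C, bond orders sum to 2 (valence 4) → 2 H
  atom 18: O, bond orders sum to 1 (valence 2) → 1 H
Totals → C:14, H:24, F:1, N:1, O:2.

C14H24FNO2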